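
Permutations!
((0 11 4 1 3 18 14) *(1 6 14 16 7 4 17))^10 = (0 14 6 4 7 16 18 3 1 17 11)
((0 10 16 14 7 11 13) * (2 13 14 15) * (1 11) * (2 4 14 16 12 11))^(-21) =((0 10 12 11 16 15 4 14 7 1 2 13))^(-21) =(0 11 4 1)(2 10 16 14)(7 13 12 15)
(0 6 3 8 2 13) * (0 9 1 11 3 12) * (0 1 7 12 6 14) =(0 14)(1 11 3 8 2 13 9 7 12) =[14, 11, 13, 8, 4, 5, 6, 12, 2, 7, 10, 3, 1, 9, 0]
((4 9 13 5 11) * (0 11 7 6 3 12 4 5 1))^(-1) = ((0 11 5 7 6 3 12 4 9 13 1))^(-1) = (0 1 13 9 4 12 3 6 7 5 11)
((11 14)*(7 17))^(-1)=(7 17)(11 14)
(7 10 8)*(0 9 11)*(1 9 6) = [6, 9, 2, 3, 4, 5, 1, 10, 7, 11, 8, 0] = (0 6 1 9 11)(7 10 8)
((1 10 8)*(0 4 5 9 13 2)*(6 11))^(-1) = ((0 4 5 9 13 2)(1 10 8)(6 11))^(-1) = (0 2 13 9 5 4)(1 8 10)(6 11)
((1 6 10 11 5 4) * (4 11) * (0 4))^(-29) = (0 4 1 6 10)(5 11)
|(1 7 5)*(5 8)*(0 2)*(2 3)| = 12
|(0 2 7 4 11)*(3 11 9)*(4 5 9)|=7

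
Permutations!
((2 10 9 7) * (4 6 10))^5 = ((2 4 6 10 9 7))^5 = (2 7 9 10 6 4)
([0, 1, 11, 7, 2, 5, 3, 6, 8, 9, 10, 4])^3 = (11)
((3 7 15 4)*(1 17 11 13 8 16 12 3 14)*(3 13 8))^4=(1 16 7)(3 14 8)(4 11 13)(12 15 17)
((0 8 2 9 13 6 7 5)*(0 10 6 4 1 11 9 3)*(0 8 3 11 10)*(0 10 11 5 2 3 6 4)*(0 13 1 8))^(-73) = (13)(0 3 8 4 10 5 2 7 6)(1 9 11)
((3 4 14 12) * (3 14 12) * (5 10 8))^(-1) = ((3 4 12 14)(5 10 8))^(-1) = (3 14 12 4)(5 8 10)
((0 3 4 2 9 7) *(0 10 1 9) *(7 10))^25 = (0 3 4 2)(1 9 10)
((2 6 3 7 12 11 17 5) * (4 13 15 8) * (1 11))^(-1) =((1 11 17 5 2 6 3 7 12)(4 13 15 8))^(-1) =(1 12 7 3 6 2 5 17 11)(4 8 15 13)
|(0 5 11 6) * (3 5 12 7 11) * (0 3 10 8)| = 9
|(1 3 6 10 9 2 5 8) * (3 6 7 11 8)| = |(1 6 10 9 2 5 3 7 11 8)| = 10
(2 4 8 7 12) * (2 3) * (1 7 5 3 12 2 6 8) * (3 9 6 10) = (12)(1 7 2 4)(3 10)(5 9 6 8) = [0, 7, 4, 10, 1, 9, 8, 2, 5, 6, 3, 11, 12]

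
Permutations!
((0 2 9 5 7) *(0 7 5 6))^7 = (0 6 9 2)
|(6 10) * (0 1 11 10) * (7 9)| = |(0 1 11 10 6)(7 9)| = 10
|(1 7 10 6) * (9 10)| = 5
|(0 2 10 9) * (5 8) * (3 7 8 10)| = |(0 2 3 7 8 5 10 9)| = 8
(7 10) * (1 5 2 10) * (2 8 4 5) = [0, 2, 10, 3, 5, 8, 6, 1, 4, 9, 7] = (1 2 10 7)(4 5 8)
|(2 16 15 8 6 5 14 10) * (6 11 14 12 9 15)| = 11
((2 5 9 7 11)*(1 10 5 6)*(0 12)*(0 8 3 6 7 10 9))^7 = (0 10 1 3 12 5 9 6 8)(2 7 11)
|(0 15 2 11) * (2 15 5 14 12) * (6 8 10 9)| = |(15)(0 5 14 12 2 11)(6 8 10 9)| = 12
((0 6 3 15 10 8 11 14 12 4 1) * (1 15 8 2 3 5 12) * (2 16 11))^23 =(0 6 5 12 4 15 10 16 11 14 1)(2 8 3)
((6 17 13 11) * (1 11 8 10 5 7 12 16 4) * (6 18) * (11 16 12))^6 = (5 13 18)(6 7 8)(10 17 11)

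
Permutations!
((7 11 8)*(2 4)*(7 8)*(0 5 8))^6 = ((0 5 8)(2 4)(7 11))^6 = (11)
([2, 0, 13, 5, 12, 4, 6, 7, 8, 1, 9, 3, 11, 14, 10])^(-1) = [1, 9, 0, 11, 5, 3, 6, 7, 8, 10, 14, 12, 4, 2, 13]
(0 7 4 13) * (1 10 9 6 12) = (0 7 4 13)(1 10 9 6 12) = [7, 10, 2, 3, 13, 5, 12, 4, 8, 6, 9, 11, 1, 0]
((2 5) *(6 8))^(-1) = ((2 5)(6 8))^(-1) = (2 5)(6 8)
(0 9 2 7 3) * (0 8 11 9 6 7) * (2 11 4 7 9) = (0 6 9 11 2)(3 8 4 7) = [6, 1, 0, 8, 7, 5, 9, 3, 4, 11, 10, 2]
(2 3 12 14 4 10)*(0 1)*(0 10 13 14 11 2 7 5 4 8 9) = (0 1 10 7 5 4 13 14 8 9)(2 3 12 11) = [1, 10, 3, 12, 13, 4, 6, 5, 9, 0, 7, 2, 11, 14, 8]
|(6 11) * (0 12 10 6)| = |(0 12 10 6 11)| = 5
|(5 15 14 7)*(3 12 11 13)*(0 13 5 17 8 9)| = 12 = |(0 13 3 12 11 5 15 14 7 17 8 9)|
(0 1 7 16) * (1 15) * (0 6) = [15, 7, 2, 3, 4, 5, 0, 16, 8, 9, 10, 11, 12, 13, 14, 1, 6] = (0 15 1 7 16 6)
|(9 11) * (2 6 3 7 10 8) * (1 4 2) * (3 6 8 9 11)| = 4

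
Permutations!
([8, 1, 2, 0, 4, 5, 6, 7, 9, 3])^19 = (0 3 9 8)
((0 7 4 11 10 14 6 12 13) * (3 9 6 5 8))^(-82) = ((0 7 4 11 10 14 5 8 3 9 6 12 13))^(-82) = (0 9 14 7 6 5 4 12 8 11 13 3 10)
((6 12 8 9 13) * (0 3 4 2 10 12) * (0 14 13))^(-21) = (14)(0 2 8 3 10 9 4 12)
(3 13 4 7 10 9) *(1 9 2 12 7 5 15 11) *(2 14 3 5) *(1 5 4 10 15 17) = [0, 9, 12, 13, 2, 17, 6, 15, 8, 4, 14, 5, 7, 10, 3, 11, 16, 1] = (1 9 4 2 12 7 15 11 5 17)(3 13 10 14)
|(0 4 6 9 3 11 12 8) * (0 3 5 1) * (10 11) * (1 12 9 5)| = 11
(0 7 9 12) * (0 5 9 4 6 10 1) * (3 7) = (0 3 7 4 6 10 1)(5 9 12) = [3, 0, 2, 7, 6, 9, 10, 4, 8, 12, 1, 11, 5]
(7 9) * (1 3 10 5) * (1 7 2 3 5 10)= [0, 5, 3, 1, 4, 7, 6, 9, 8, 2, 10]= (10)(1 5 7 9 2 3)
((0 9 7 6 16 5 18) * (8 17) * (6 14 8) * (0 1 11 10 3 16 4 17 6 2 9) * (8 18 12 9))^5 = (1 5 18 16 14 3 7 10 9 11 12)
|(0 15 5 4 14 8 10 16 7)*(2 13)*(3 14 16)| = 12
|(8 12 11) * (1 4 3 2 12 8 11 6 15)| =7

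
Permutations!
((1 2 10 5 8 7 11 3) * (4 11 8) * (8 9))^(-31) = ((1 2 10 5 4 11 3)(7 9 8))^(-31) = (1 4 2 11 10 3 5)(7 8 9)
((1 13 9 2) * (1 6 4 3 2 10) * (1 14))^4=(1 14 10 9 13)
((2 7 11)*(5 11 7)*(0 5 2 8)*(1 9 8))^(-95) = (0 5 11 1 9 8)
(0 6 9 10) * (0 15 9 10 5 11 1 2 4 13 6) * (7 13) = (1 2 4 7 13 6 10 15 9 5 11) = [0, 2, 4, 3, 7, 11, 10, 13, 8, 5, 15, 1, 12, 6, 14, 9]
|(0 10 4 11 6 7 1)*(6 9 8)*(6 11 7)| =15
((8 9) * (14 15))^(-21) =((8 9)(14 15))^(-21) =(8 9)(14 15)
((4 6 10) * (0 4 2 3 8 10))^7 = ((0 4 6)(2 3 8 10))^7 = (0 4 6)(2 10 8 3)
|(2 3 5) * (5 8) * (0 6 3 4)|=7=|(0 6 3 8 5 2 4)|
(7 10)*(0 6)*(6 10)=(0 10 7 6)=[10, 1, 2, 3, 4, 5, 0, 6, 8, 9, 7]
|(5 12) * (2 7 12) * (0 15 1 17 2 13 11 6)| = |(0 15 1 17 2 7 12 5 13 11 6)| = 11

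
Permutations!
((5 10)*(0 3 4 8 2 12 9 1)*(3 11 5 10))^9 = (0 1 9 12 2 8 4 3 5 11)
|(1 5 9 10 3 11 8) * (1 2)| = |(1 5 9 10 3 11 8 2)| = 8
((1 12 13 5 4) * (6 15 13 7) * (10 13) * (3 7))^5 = ((1 12 3 7 6 15 10 13 5 4))^5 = (1 15)(3 13)(4 6)(5 7)(10 12)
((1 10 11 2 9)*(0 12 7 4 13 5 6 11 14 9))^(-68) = ((0 12 7 4 13 5 6 11 2)(1 10 14 9))^(-68) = (14)(0 13 2 4 11 7 6 12 5)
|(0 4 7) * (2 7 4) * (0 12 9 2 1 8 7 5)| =|(0 1 8 7 12 9 2 5)| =8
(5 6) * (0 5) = (0 5 6) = [5, 1, 2, 3, 4, 6, 0]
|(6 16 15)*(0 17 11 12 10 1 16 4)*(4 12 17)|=|(0 4)(1 16 15 6 12 10)(11 17)|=6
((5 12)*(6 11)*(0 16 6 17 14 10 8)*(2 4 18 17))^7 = (0 17 11 8 18 6 10 4 16 14 2)(5 12)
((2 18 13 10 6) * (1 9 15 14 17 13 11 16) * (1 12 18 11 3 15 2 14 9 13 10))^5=((1 13)(2 11 16 12 18 3 15 9)(6 14 17 10))^5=(1 13)(2 3 16 9 18 11 15 12)(6 14 17 10)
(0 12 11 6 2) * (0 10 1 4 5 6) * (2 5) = [12, 4, 10, 3, 2, 6, 5, 7, 8, 9, 1, 0, 11] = (0 12 11)(1 4 2 10)(5 6)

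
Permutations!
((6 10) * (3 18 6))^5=((3 18 6 10))^5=(3 18 6 10)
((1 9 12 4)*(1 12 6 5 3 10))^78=(12)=((1 9 6 5 3 10)(4 12))^78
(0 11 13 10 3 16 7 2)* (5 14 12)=(0 11 13 10 3 16 7 2)(5 14 12)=[11, 1, 0, 16, 4, 14, 6, 2, 8, 9, 3, 13, 5, 10, 12, 15, 7]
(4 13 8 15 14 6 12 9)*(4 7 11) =(4 13 8 15 14 6 12 9 7 11) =[0, 1, 2, 3, 13, 5, 12, 11, 15, 7, 10, 4, 9, 8, 6, 14]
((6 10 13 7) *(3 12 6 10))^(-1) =((3 12 6)(7 10 13))^(-1) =(3 6 12)(7 13 10)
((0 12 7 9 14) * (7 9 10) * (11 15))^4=((0 12 9 14)(7 10)(11 15))^4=(15)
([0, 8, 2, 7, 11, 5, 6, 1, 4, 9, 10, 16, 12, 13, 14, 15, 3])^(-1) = (1 7 3 16 11 4 8)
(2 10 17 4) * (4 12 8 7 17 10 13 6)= (2 13 6 4)(7 17 12 8)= [0, 1, 13, 3, 2, 5, 4, 17, 7, 9, 10, 11, 8, 6, 14, 15, 16, 12]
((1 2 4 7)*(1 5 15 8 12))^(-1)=(1 12 8 15 5 7 4 2)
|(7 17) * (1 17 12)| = 4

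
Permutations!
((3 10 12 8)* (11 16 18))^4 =((3 10 12 8)(11 16 18))^4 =(11 16 18)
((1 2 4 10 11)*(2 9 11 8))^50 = (1 11 9)(2 10)(4 8)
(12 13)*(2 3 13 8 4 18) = (2 3 13 12 8 4 18) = [0, 1, 3, 13, 18, 5, 6, 7, 4, 9, 10, 11, 8, 12, 14, 15, 16, 17, 2]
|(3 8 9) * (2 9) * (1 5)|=4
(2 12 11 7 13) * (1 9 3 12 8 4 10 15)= (1 9 3 12 11 7 13 2 8 4 10 15)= [0, 9, 8, 12, 10, 5, 6, 13, 4, 3, 15, 7, 11, 2, 14, 1]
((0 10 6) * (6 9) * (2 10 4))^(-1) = (0 6 9 10 2 4)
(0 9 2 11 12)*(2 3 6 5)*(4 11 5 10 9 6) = (0 6 10 9 3 4 11 12)(2 5) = [6, 1, 5, 4, 11, 2, 10, 7, 8, 3, 9, 12, 0]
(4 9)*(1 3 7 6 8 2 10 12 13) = [0, 3, 10, 7, 9, 5, 8, 6, 2, 4, 12, 11, 13, 1] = (1 3 7 6 8 2 10 12 13)(4 9)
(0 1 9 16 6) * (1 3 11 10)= (0 3 11 10 1 9 16 6)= [3, 9, 2, 11, 4, 5, 0, 7, 8, 16, 1, 10, 12, 13, 14, 15, 6]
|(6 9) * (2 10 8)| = 6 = |(2 10 8)(6 9)|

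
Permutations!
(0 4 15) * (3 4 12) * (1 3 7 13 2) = [12, 3, 1, 4, 15, 5, 6, 13, 8, 9, 10, 11, 7, 2, 14, 0] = (0 12 7 13 2 1 3 4 15)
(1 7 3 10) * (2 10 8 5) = (1 7 3 8 5 2 10) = [0, 7, 10, 8, 4, 2, 6, 3, 5, 9, 1]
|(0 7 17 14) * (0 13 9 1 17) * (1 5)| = 6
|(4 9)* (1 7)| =2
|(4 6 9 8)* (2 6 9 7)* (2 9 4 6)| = 4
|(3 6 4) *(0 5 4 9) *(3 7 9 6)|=5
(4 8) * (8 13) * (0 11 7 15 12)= (0 11 7 15 12)(4 13 8)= [11, 1, 2, 3, 13, 5, 6, 15, 4, 9, 10, 7, 0, 8, 14, 12]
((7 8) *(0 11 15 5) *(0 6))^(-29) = (0 11 15 5 6)(7 8)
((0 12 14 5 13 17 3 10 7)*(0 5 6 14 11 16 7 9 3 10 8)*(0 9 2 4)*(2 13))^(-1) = ((0 12 11 16 7 5 2 4)(3 8 9)(6 14)(10 13 17))^(-1) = (0 4 2 5 7 16 11 12)(3 9 8)(6 14)(10 17 13)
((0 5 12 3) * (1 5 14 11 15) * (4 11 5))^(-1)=(0 3 12 5 14)(1 15 11 4)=((0 14 5 12 3)(1 4 11 15))^(-1)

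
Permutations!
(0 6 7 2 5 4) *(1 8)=(0 6 7 2 5 4)(1 8)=[6, 8, 5, 3, 0, 4, 7, 2, 1]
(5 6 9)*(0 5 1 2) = (0 5 6 9 1 2) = [5, 2, 0, 3, 4, 6, 9, 7, 8, 1]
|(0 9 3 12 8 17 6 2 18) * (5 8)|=10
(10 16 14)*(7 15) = (7 15)(10 16 14) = [0, 1, 2, 3, 4, 5, 6, 15, 8, 9, 16, 11, 12, 13, 10, 7, 14]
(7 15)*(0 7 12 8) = (0 7 15 12 8) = [7, 1, 2, 3, 4, 5, 6, 15, 0, 9, 10, 11, 8, 13, 14, 12]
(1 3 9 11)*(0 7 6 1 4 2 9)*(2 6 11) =(0 7 11 4 6 1 3)(2 9) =[7, 3, 9, 0, 6, 5, 1, 11, 8, 2, 10, 4]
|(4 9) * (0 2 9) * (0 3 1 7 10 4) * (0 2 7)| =6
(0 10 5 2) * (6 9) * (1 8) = [10, 8, 0, 3, 4, 2, 9, 7, 1, 6, 5] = (0 10 5 2)(1 8)(6 9)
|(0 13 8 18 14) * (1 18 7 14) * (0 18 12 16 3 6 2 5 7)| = |(0 13 8)(1 12 16 3 6 2 5 7 14 18)| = 30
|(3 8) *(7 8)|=3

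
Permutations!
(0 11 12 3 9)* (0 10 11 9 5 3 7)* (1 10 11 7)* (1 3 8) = [9, 10, 2, 5, 4, 8, 6, 0, 1, 11, 7, 12, 3] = (0 9 11 12 3 5 8 1 10 7)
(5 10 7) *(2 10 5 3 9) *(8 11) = [0, 1, 10, 9, 4, 5, 6, 3, 11, 2, 7, 8] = (2 10 7 3 9)(8 11)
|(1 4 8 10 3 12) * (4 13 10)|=10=|(1 13 10 3 12)(4 8)|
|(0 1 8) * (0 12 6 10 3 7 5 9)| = 10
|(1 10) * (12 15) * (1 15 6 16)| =6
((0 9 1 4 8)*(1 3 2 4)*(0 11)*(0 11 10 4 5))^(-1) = ((11)(0 9 3 2 5)(4 8 10))^(-1) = (11)(0 5 2 3 9)(4 10 8)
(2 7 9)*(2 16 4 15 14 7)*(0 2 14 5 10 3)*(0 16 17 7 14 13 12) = [2, 1, 13, 16, 15, 10, 6, 9, 8, 17, 3, 11, 0, 12, 14, 5, 4, 7] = (0 2 13 12)(3 16 4 15 5 10)(7 9 17)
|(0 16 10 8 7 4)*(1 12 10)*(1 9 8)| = |(0 16 9 8 7 4)(1 12 10)| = 6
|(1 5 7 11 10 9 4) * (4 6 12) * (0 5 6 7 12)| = |(0 5 12 4 1 6)(7 11 10 9)| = 12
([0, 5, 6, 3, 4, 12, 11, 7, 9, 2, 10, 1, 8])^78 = (1 6 9 12)(2 8 5 11)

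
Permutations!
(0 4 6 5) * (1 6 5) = [4, 6, 2, 3, 5, 0, 1] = (0 4 5)(1 6)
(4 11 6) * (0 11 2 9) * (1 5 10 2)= (0 11 6 4 1 5 10 2 9)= [11, 5, 9, 3, 1, 10, 4, 7, 8, 0, 2, 6]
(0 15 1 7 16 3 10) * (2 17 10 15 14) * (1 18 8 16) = (0 14 2 17 10)(1 7)(3 15 18 8 16) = [14, 7, 17, 15, 4, 5, 6, 1, 16, 9, 0, 11, 12, 13, 2, 18, 3, 10, 8]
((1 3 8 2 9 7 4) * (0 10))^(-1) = (0 10)(1 4 7 9 2 8 3)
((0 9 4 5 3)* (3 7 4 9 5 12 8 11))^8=(12)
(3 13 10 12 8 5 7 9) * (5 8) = (3 13 10 12 5 7 9) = [0, 1, 2, 13, 4, 7, 6, 9, 8, 3, 12, 11, 5, 10]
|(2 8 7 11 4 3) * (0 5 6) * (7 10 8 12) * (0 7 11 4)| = |(0 5 6 7 4 3 2 12 11)(8 10)| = 18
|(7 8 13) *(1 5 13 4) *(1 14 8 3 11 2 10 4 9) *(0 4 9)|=36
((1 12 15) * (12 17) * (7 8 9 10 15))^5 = (1 9 12 15 8 17 10 7)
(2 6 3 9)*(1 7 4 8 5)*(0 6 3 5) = [6, 7, 3, 9, 8, 1, 5, 4, 0, 2] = (0 6 5 1 7 4 8)(2 3 9)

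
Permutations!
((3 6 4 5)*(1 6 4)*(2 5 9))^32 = (2 3 9 5 4)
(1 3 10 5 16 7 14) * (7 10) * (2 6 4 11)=(1 3 7 14)(2 6 4 11)(5 16 10)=[0, 3, 6, 7, 11, 16, 4, 14, 8, 9, 5, 2, 12, 13, 1, 15, 10]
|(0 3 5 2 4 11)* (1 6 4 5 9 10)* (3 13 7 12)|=|(0 13 7 12 3 9 10 1 6 4 11)(2 5)|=22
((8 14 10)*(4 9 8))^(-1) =(4 10 14 8 9)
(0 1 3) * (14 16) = (0 1 3)(14 16) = [1, 3, 2, 0, 4, 5, 6, 7, 8, 9, 10, 11, 12, 13, 16, 15, 14]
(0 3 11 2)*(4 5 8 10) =(0 3 11 2)(4 5 8 10) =[3, 1, 0, 11, 5, 8, 6, 7, 10, 9, 4, 2]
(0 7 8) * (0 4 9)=(0 7 8 4 9)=[7, 1, 2, 3, 9, 5, 6, 8, 4, 0]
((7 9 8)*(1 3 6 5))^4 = (7 9 8)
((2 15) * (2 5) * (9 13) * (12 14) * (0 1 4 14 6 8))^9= (15)(0 4 12 8 1 14 6)(9 13)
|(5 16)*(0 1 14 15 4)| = 10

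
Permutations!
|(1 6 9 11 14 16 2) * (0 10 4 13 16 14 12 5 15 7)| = 14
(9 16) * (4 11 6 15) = (4 11 6 15)(9 16) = [0, 1, 2, 3, 11, 5, 15, 7, 8, 16, 10, 6, 12, 13, 14, 4, 9]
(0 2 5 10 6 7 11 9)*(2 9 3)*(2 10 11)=(0 9)(2 5 11 3 10 6 7)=[9, 1, 5, 10, 4, 11, 7, 2, 8, 0, 6, 3]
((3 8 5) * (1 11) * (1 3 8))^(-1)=((1 11 3)(5 8))^(-1)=(1 3 11)(5 8)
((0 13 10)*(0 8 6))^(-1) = ((0 13 10 8 6))^(-1) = (0 6 8 10 13)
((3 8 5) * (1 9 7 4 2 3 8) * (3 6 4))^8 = (9)(2 4 6)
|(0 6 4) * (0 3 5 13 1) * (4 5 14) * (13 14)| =|(0 6 5 14 4 3 13 1)| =8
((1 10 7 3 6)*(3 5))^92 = ((1 10 7 5 3 6))^92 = (1 7 3)(5 6 10)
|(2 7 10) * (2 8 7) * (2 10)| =|(2 10 8 7)| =4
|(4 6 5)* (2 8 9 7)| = 12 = |(2 8 9 7)(4 6 5)|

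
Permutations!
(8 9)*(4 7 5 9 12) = [0, 1, 2, 3, 7, 9, 6, 5, 12, 8, 10, 11, 4] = (4 7 5 9 8 12)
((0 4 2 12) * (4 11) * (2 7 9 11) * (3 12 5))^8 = (0 3 2 12 5)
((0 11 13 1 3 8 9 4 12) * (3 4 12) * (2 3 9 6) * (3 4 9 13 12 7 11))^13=((0 3 8 6 2 4 13 1 9 7 11 12))^13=(0 3 8 6 2 4 13 1 9 7 11 12)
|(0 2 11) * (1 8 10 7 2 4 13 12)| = |(0 4 13 12 1 8 10 7 2 11)| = 10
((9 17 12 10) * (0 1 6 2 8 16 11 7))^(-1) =((0 1 6 2 8 16 11 7)(9 17 12 10))^(-1) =(0 7 11 16 8 2 6 1)(9 10 12 17)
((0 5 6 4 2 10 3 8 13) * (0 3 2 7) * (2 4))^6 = (13)(0 7 4 10 2 6 5)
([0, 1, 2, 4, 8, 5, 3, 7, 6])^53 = [0, 1, 2, 4, 8, 5, 3, 7, 6]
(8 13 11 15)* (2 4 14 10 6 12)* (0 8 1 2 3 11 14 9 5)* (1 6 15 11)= (0 8 13 14 10 15 6 12 3 1 2 4 9 5)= [8, 2, 4, 1, 9, 0, 12, 7, 13, 5, 15, 11, 3, 14, 10, 6]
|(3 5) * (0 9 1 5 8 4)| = 7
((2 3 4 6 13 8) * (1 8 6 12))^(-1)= (1 12 4 3 2 8)(6 13)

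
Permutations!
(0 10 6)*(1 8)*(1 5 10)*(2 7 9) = (0 1 8 5 10 6)(2 7 9) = [1, 8, 7, 3, 4, 10, 0, 9, 5, 2, 6]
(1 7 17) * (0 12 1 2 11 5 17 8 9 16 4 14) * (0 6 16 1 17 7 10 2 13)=(0 12 17 13)(1 10 2 11 5 7 8 9)(4 14 6 16)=[12, 10, 11, 3, 14, 7, 16, 8, 9, 1, 2, 5, 17, 0, 6, 15, 4, 13]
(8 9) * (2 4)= (2 4)(8 9)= [0, 1, 4, 3, 2, 5, 6, 7, 9, 8]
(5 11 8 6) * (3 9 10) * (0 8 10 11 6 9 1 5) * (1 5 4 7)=(0 8 9 11 10 3 5 6)(1 4 7)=[8, 4, 2, 5, 7, 6, 0, 1, 9, 11, 3, 10]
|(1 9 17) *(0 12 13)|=|(0 12 13)(1 9 17)|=3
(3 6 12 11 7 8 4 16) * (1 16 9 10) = (1 16 3 6 12 11 7 8 4 9 10) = [0, 16, 2, 6, 9, 5, 12, 8, 4, 10, 1, 7, 11, 13, 14, 15, 3]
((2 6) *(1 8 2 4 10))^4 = (1 4 2)(6 8 10)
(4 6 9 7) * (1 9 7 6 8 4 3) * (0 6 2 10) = [6, 9, 10, 1, 8, 5, 7, 3, 4, 2, 0] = (0 6 7 3 1 9 2 10)(4 8)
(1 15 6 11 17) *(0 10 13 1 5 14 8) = [10, 15, 2, 3, 4, 14, 11, 7, 0, 9, 13, 17, 12, 1, 8, 6, 16, 5] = (0 10 13 1 15 6 11 17 5 14 8)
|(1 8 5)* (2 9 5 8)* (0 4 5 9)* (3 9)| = |(0 4 5 1 2)(3 9)| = 10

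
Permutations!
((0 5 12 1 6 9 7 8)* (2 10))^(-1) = (0 8 7 9 6 1 12 5)(2 10)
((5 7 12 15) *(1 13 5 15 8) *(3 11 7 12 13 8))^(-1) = (15)(1 8)(3 12 5 13 7 11)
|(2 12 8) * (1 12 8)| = 2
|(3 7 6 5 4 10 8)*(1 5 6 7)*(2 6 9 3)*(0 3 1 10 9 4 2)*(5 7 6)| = |(0 3 10 8)(1 7 6 4 9)(2 5)| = 20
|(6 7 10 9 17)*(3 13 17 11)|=8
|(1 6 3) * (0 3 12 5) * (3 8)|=|(0 8 3 1 6 12 5)|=7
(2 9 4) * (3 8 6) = (2 9 4)(3 8 6) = [0, 1, 9, 8, 2, 5, 3, 7, 6, 4]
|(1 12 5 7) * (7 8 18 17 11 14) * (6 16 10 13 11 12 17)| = 13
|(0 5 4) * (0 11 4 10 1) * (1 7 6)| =6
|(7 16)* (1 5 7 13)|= 5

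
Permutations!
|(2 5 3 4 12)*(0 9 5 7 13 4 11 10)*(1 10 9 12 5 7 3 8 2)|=36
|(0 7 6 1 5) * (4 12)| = 10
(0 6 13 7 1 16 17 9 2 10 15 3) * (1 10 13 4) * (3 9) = (0 6 4 1 16 17 3)(2 13 7 10 15 9) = [6, 16, 13, 0, 1, 5, 4, 10, 8, 2, 15, 11, 12, 7, 14, 9, 17, 3]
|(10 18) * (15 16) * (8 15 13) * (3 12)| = 4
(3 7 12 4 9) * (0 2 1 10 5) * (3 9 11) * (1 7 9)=(0 2 7 12 4 11 3 9 1 10 5)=[2, 10, 7, 9, 11, 0, 6, 12, 8, 1, 5, 3, 4]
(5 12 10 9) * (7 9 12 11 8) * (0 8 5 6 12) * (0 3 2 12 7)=(0 8)(2 12 10 3)(5 11)(6 7 9)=[8, 1, 12, 2, 4, 11, 7, 9, 0, 6, 3, 5, 10]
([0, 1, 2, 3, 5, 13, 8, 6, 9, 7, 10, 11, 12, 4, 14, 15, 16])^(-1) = (16)(4 13 5)(6 7 9 8)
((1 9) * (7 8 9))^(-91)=(1 7 8 9)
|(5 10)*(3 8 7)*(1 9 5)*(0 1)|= |(0 1 9 5 10)(3 8 7)|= 15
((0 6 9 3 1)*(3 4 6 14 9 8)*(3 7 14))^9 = (4 7)(6 14)(8 9)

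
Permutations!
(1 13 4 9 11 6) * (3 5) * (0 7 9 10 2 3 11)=(0 7 9)(1 13 4 10 2 3 5 11 6)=[7, 13, 3, 5, 10, 11, 1, 9, 8, 0, 2, 6, 12, 4]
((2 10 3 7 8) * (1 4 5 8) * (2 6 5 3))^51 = ((1 4 3 7)(2 10)(5 8 6))^51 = (1 7 3 4)(2 10)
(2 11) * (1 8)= (1 8)(2 11)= [0, 8, 11, 3, 4, 5, 6, 7, 1, 9, 10, 2]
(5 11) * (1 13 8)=(1 13 8)(5 11)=[0, 13, 2, 3, 4, 11, 6, 7, 1, 9, 10, 5, 12, 8]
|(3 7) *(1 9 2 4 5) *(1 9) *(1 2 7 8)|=|(1 2 4 5 9 7 3 8)|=8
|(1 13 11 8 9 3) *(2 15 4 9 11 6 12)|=|(1 13 6 12 2 15 4 9 3)(8 11)|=18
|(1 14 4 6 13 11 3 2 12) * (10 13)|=|(1 14 4 6 10 13 11 3 2 12)|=10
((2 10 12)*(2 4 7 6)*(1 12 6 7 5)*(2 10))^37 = (1 12 4 5)(6 10)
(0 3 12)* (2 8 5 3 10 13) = [10, 1, 8, 12, 4, 3, 6, 7, 5, 9, 13, 11, 0, 2] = (0 10 13 2 8 5 3 12)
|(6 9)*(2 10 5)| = |(2 10 5)(6 9)| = 6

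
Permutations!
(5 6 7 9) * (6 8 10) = (5 8 10 6 7 9) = [0, 1, 2, 3, 4, 8, 7, 9, 10, 5, 6]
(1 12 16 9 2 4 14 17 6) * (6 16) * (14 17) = (1 12 6)(2 4 17 16 9) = [0, 12, 4, 3, 17, 5, 1, 7, 8, 2, 10, 11, 6, 13, 14, 15, 9, 16]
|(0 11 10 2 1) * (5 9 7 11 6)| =9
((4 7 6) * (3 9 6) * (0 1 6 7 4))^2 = ((0 1 6)(3 9 7))^2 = (0 6 1)(3 7 9)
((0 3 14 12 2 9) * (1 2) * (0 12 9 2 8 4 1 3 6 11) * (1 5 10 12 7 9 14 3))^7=((14)(0 6 11)(1 8 4 5 10 12)(7 9))^7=(14)(0 6 11)(1 8 4 5 10 12)(7 9)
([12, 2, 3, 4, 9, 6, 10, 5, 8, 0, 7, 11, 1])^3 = [2, 4, 9, 0, 12, 7, 5, 10, 8, 1, 6, 11, 3]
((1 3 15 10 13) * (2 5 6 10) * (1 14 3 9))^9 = ((1 9)(2 5 6 10 13 14 3 15))^9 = (1 9)(2 5 6 10 13 14 3 15)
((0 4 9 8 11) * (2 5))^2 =((0 4 9 8 11)(2 5))^2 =(0 9 11 4 8)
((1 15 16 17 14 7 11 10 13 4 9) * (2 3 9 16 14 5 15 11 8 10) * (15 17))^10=(17)(4 15 7 10)(8 13 16 14)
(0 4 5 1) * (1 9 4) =[1, 0, 2, 3, 5, 9, 6, 7, 8, 4] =(0 1)(4 5 9)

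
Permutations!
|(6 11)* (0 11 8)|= |(0 11 6 8)|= 4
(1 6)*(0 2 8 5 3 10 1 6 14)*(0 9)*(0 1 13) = (0 2 8 5 3 10 13)(1 14 9) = [2, 14, 8, 10, 4, 3, 6, 7, 5, 1, 13, 11, 12, 0, 9]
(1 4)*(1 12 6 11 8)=(1 4 12 6 11 8)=[0, 4, 2, 3, 12, 5, 11, 7, 1, 9, 10, 8, 6]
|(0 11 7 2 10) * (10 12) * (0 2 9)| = |(0 11 7 9)(2 12 10)| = 12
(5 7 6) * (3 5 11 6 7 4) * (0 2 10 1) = (0 2 10 1)(3 5 4)(6 11) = [2, 0, 10, 5, 3, 4, 11, 7, 8, 9, 1, 6]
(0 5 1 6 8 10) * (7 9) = (0 5 1 6 8 10)(7 9) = [5, 6, 2, 3, 4, 1, 8, 9, 10, 7, 0]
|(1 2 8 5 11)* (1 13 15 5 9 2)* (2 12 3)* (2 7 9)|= 4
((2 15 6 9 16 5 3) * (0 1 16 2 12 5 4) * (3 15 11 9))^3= (0 4 16 1)(3 15 12 6 5)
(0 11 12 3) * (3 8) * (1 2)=(0 11 12 8 3)(1 2)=[11, 2, 1, 0, 4, 5, 6, 7, 3, 9, 10, 12, 8]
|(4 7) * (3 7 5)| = |(3 7 4 5)| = 4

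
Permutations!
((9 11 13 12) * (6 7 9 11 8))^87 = ((6 7 9 8)(11 13 12))^87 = (13)(6 8 9 7)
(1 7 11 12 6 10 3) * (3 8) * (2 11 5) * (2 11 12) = (1 7 5 11 2 12 6 10 8 3) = [0, 7, 12, 1, 4, 11, 10, 5, 3, 9, 8, 2, 6]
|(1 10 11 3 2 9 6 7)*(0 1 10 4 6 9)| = 9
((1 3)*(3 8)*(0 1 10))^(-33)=((0 1 8 3 10))^(-33)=(0 8 10 1 3)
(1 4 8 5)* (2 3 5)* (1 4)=(2 3 5 4 8)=[0, 1, 3, 5, 8, 4, 6, 7, 2]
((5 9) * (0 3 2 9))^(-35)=(9)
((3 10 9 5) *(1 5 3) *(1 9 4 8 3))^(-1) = (1 9 5)(3 8 4 10)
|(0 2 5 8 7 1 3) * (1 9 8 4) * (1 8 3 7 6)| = 10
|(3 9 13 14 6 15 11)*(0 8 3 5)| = 10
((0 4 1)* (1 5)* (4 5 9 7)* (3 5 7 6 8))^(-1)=((0 7 4 9 6 8 3 5 1))^(-1)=(0 1 5 3 8 6 9 4 7)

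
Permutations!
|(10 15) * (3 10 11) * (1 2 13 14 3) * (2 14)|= |(1 14 3 10 15 11)(2 13)|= 6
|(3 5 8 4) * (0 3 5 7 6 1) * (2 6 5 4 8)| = 7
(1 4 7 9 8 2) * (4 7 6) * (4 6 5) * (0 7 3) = (0 7 9 8 2 1 3)(4 5) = [7, 3, 1, 0, 5, 4, 6, 9, 2, 8]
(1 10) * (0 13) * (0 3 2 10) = (0 13 3 2 10 1) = [13, 0, 10, 2, 4, 5, 6, 7, 8, 9, 1, 11, 12, 3]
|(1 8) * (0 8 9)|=|(0 8 1 9)|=4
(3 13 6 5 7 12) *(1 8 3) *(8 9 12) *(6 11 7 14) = (1 9 12)(3 13 11 7 8)(5 14 6) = [0, 9, 2, 13, 4, 14, 5, 8, 3, 12, 10, 7, 1, 11, 6]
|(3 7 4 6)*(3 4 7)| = 2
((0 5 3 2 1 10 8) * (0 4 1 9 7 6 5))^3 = ((1 10 8 4)(2 9 7 6 5 3))^3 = (1 4 8 10)(2 6)(3 7)(5 9)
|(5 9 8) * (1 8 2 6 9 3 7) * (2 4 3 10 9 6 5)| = |(1 8 2 5 10 9 4 3 7)| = 9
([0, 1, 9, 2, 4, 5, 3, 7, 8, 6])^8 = [0, 1, 2, 3, 4, 5, 6, 7, 8, 9]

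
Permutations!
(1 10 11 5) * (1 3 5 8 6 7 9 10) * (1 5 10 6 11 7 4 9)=(1 5 3 10 7)(4 9 6)(8 11)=[0, 5, 2, 10, 9, 3, 4, 1, 11, 6, 7, 8]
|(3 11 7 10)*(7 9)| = 5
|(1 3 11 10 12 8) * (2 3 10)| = 12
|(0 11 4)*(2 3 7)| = 3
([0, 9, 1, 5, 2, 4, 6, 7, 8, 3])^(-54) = (9)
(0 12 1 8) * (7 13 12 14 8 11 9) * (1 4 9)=(0 14 8)(1 11)(4 9 7 13 12)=[14, 11, 2, 3, 9, 5, 6, 13, 0, 7, 10, 1, 4, 12, 8]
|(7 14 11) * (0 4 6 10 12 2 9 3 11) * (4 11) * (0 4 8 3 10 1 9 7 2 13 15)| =|(0 11 2 7 14 4 6 1 9 10 12 13 15)(3 8)| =26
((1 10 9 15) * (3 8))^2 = (1 9)(10 15)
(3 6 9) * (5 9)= [0, 1, 2, 6, 4, 9, 5, 7, 8, 3]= (3 6 5 9)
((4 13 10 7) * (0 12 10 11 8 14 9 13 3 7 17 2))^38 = (0 17 12 2 10)(3 4 7)(8 13 14 11 9)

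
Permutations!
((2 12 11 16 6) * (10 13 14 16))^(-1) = (2 6 16 14 13 10 11 12)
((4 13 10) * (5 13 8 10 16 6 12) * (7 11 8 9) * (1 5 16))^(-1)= ((1 5 13)(4 9 7 11 8 10)(6 12 16))^(-1)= (1 13 5)(4 10 8 11 7 9)(6 16 12)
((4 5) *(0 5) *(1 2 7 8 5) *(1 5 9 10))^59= (0 4 5)(1 10 9 8 7 2)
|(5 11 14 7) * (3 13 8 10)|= 4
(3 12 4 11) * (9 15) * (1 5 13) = (1 5 13)(3 12 4 11)(9 15) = [0, 5, 2, 12, 11, 13, 6, 7, 8, 15, 10, 3, 4, 1, 14, 9]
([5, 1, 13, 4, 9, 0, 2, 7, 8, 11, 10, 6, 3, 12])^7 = (0 5)(2 6 11 9 4 3 12 13)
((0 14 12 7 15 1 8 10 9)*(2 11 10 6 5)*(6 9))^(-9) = (0 9 8 1 15 7 12 14)(2 11 10 6 5)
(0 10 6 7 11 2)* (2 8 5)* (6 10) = [6, 1, 0, 3, 4, 2, 7, 11, 5, 9, 10, 8] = (0 6 7 11 8 5 2)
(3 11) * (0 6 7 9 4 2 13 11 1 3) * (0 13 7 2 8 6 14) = (0 14)(1 3)(2 7 9 4 8 6)(11 13) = [14, 3, 7, 1, 8, 5, 2, 9, 6, 4, 10, 13, 12, 11, 0]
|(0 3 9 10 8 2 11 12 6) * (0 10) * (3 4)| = 12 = |(0 4 3 9)(2 11 12 6 10 8)|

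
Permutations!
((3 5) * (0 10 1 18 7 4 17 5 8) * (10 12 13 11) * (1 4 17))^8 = ((0 12 13 11 10 4 1 18 7 17 5 3 8))^8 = (0 7 11 3 1 12 17 10 8 18 13 5 4)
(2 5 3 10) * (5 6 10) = [0, 1, 6, 5, 4, 3, 10, 7, 8, 9, 2] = (2 6 10)(3 5)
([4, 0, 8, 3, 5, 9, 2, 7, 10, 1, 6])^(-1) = (0 1 9 5 4)(2 6 10 8)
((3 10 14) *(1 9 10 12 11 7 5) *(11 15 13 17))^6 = ((1 9 10 14 3 12 15 13 17 11 7 5))^6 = (1 15)(3 7)(5 12)(9 13)(10 17)(11 14)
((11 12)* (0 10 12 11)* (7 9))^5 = ((0 10 12)(7 9))^5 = (0 12 10)(7 9)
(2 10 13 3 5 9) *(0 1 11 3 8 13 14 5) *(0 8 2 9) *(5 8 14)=(0 1 11 3 14 8 13 2 10 5)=[1, 11, 10, 14, 4, 0, 6, 7, 13, 9, 5, 3, 12, 2, 8]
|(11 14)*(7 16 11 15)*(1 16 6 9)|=|(1 16 11 14 15 7 6 9)|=8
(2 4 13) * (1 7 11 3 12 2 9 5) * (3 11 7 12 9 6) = (1 12 2 4 13 6 3 9 5) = [0, 12, 4, 9, 13, 1, 3, 7, 8, 5, 10, 11, 2, 6]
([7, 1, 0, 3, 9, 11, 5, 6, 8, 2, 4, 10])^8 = [2, 1, 9, 3, 10, 6, 7, 0, 8, 4, 11, 5]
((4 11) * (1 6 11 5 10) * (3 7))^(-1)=((1 6 11 4 5 10)(3 7))^(-1)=(1 10 5 4 11 6)(3 7)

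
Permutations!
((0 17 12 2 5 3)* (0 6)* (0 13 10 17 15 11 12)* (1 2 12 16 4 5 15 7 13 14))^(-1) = ((0 7 13 10 17)(1 2 15 11 16 4 5 3 6 14))^(-1) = (0 17 10 13 7)(1 14 6 3 5 4 16 11 15 2)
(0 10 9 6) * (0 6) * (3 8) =(0 10 9)(3 8) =[10, 1, 2, 8, 4, 5, 6, 7, 3, 0, 9]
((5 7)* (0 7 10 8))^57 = (0 5 8 7 10)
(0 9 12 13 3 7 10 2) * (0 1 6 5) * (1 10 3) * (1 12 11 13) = (0 9 11 13 12 1 6 5)(2 10)(3 7) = [9, 6, 10, 7, 4, 0, 5, 3, 8, 11, 2, 13, 1, 12]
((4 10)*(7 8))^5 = ((4 10)(7 8))^5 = (4 10)(7 8)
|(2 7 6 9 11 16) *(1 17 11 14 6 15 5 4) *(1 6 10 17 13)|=|(1 13)(2 7 15 5 4 6 9 14 10 17 11 16)|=12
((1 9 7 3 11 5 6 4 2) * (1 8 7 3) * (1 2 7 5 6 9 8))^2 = (1 5 3 6 7)(2 8 9 11 4) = ((1 8 5 9 3 11 6 4 7 2))^2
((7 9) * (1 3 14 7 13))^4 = (1 9 14)(3 13 7)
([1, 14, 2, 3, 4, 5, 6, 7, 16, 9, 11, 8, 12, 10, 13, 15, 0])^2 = [14, 13, 2, 3, 4, 5, 6, 7, 0, 9, 8, 16, 12, 11, 10, 15, 1]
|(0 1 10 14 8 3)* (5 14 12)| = |(0 1 10 12 5 14 8 3)| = 8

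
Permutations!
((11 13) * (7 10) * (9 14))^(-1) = ((7 10)(9 14)(11 13))^(-1) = (7 10)(9 14)(11 13)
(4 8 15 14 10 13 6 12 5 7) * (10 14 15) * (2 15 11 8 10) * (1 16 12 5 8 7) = (1 16 12 8 2 15 11 7 4 10 13 6 5) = [0, 16, 15, 3, 10, 1, 5, 4, 2, 9, 13, 7, 8, 6, 14, 11, 12]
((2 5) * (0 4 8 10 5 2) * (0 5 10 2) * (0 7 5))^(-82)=(10)(0 8 7)(2 5 4)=((10)(0 4 8 2 7 5))^(-82)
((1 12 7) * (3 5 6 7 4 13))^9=((1 12 4 13 3 5 6 7))^9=(1 12 4 13 3 5 6 7)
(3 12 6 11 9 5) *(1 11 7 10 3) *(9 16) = [0, 11, 2, 12, 4, 1, 7, 10, 8, 5, 3, 16, 6, 13, 14, 15, 9] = (1 11 16 9 5)(3 12 6 7 10)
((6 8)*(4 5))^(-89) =(4 5)(6 8)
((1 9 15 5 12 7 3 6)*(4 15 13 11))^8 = ((1 9 13 11 4 15 5 12 7 3 6))^8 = (1 7 15 13 6 12 4 9 3 5 11)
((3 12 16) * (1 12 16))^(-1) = ((1 12)(3 16))^(-1) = (1 12)(3 16)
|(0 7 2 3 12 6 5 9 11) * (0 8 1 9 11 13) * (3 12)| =|(0 7 2 12 6 5 11 8 1 9 13)| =11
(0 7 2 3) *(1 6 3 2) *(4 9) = (0 7 1 6 3)(4 9) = [7, 6, 2, 0, 9, 5, 3, 1, 8, 4]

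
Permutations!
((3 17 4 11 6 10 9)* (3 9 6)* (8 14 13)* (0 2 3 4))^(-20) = (17)(8 14 13)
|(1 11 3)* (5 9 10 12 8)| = 15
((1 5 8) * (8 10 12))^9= (1 8 12 10 5)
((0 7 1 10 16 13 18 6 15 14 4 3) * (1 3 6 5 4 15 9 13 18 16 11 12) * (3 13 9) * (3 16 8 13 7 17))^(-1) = (0 3 17)(1 12 11 10)(4 5 18 16 6)(8 13)(14 15)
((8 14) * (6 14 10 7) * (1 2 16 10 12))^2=((1 2 16 10 7 6 14 8 12))^2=(1 16 7 14 12 2 10 6 8)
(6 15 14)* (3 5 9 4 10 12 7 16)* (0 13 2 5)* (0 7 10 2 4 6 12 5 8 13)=(2 8 13 4)(3 7 16)(5 9 6 15 14 12 10)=[0, 1, 8, 7, 2, 9, 15, 16, 13, 6, 5, 11, 10, 4, 12, 14, 3]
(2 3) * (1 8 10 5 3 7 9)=(1 8 10 5 3 2 7 9)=[0, 8, 7, 2, 4, 3, 6, 9, 10, 1, 5]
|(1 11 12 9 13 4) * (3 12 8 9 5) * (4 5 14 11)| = |(1 4)(3 12 14 11 8 9 13 5)| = 8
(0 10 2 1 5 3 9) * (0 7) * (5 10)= (0 5 3 9 7)(1 10 2)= [5, 10, 1, 9, 4, 3, 6, 0, 8, 7, 2]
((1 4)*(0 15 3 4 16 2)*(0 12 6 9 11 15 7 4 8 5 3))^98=(0 15 11 9 6 12 2 16 1 4 7)(3 5 8)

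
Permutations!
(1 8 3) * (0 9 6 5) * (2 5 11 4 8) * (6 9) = [6, 2, 5, 1, 8, 0, 11, 7, 3, 9, 10, 4] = (0 6 11 4 8 3 1 2 5)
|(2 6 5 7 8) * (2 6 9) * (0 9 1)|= 4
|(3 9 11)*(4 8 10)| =|(3 9 11)(4 8 10)| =3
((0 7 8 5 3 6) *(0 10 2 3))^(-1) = (0 5 8 7)(2 10 6 3)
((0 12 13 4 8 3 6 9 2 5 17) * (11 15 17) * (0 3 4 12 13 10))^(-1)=(0 10 12 13)(2 9 6 3 17 15 11 5)(4 8)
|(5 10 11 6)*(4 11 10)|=4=|(4 11 6 5)|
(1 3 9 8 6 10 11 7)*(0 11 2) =[11, 3, 0, 9, 4, 5, 10, 1, 6, 8, 2, 7] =(0 11 7 1 3 9 8 6 10 2)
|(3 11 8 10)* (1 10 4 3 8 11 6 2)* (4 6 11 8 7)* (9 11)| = 10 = |(1 10 7 4 3 9 11 8 6 2)|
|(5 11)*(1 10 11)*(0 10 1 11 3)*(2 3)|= 4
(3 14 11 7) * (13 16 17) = [0, 1, 2, 14, 4, 5, 6, 3, 8, 9, 10, 7, 12, 16, 11, 15, 17, 13] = (3 14 11 7)(13 16 17)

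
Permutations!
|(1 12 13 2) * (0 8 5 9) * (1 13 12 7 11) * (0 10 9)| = 6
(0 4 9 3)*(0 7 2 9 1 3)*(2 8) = (0 4 1 3 7 8 2 9) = [4, 3, 9, 7, 1, 5, 6, 8, 2, 0]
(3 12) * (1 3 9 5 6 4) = (1 3 12 9 5 6 4) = [0, 3, 2, 12, 1, 6, 4, 7, 8, 5, 10, 11, 9]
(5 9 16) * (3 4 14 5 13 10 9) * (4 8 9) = (3 8 9 16 13 10 4 14 5) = [0, 1, 2, 8, 14, 3, 6, 7, 9, 16, 4, 11, 12, 10, 5, 15, 13]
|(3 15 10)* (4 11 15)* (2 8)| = |(2 8)(3 4 11 15 10)| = 10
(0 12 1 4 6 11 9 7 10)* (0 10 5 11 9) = (0 12 1 4 6 9 7 5 11) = [12, 4, 2, 3, 6, 11, 9, 5, 8, 7, 10, 0, 1]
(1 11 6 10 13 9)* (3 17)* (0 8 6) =(0 8 6 10 13 9 1 11)(3 17) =[8, 11, 2, 17, 4, 5, 10, 7, 6, 1, 13, 0, 12, 9, 14, 15, 16, 3]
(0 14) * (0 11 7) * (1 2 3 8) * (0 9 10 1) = (0 14 11 7 9 10 1 2 3 8) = [14, 2, 3, 8, 4, 5, 6, 9, 0, 10, 1, 7, 12, 13, 11]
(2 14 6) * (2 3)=(2 14 6 3)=[0, 1, 14, 2, 4, 5, 3, 7, 8, 9, 10, 11, 12, 13, 6]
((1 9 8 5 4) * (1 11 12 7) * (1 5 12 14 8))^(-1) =(1 9)(4 5 7 12 8 14 11)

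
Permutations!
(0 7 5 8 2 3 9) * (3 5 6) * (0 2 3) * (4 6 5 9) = [7, 1, 9, 4, 6, 8, 0, 5, 3, 2] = (0 7 5 8 3 4 6)(2 9)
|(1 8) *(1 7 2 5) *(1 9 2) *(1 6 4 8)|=12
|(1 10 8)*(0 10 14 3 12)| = |(0 10 8 1 14 3 12)| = 7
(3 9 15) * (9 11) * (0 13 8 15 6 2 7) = (0 13 8 15 3 11 9 6 2 7) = [13, 1, 7, 11, 4, 5, 2, 0, 15, 6, 10, 9, 12, 8, 14, 3]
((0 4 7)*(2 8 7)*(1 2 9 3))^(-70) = (0 9 1 8)(2 7 4 3)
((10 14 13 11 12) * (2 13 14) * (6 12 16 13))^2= ((2 6 12 10)(11 16 13))^2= (2 12)(6 10)(11 13 16)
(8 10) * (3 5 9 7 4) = (3 5 9 7 4)(8 10) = [0, 1, 2, 5, 3, 9, 6, 4, 10, 7, 8]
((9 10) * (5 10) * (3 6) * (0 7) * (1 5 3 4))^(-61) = ((0 7)(1 5 10 9 3 6 4))^(-61) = (0 7)(1 10 3 4 5 9 6)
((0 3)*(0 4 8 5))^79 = ((0 3 4 8 5))^79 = (0 5 8 4 3)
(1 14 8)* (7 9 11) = (1 14 8)(7 9 11) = [0, 14, 2, 3, 4, 5, 6, 9, 1, 11, 10, 7, 12, 13, 8]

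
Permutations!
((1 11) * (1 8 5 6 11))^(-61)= ((5 6 11 8))^(-61)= (5 8 11 6)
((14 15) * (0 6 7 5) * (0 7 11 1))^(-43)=(0 6 11 1)(5 7)(14 15)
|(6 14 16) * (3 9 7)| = |(3 9 7)(6 14 16)| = 3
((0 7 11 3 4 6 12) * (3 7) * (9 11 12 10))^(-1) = ((0 3 4 6 10 9 11 7 12))^(-1) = (0 12 7 11 9 10 6 4 3)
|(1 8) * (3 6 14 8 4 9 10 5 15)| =10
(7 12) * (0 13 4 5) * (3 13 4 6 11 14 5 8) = [4, 1, 2, 13, 8, 0, 11, 12, 3, 9, 10, 14, 7, 6, 5] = (0 4 8 3 13 6 11 14 5)(7 12)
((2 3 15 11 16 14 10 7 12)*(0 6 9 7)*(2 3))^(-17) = ((0 6 9 7 12 3 15 11 16 14 10))^(-17) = (0 3 10 12 14 7 16 9 11 6 15)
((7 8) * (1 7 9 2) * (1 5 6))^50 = ((1 7 8 9 2 5 6))^50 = (1 7 8 9 2 5 6)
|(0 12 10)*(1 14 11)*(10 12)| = |(0 10)(1 14 11)| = 6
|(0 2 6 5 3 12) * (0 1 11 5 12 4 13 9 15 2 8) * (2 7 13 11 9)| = 8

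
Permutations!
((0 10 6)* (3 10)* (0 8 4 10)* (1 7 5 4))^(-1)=((0 3)(1 7 5 4 10 6 8))^(-1)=(0 3)(1 8 6 10 4 5 7)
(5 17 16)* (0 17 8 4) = [17, 1, 2, 3, 0, 8, 6, 7, 4, 9, 10, 11, 12, 13, 14, 15, 5, 16] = (0 17 16 5 8 4)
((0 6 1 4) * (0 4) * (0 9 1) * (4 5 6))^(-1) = (0 6 5 4)(1 9)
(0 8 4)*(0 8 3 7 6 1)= [3, 0, 2, 7, 8, 5, 1, 6, 4]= (0 3 7 6 1)(4 8)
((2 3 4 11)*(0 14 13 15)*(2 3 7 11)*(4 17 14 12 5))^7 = (0 3 5 14 2 15 11 12 17 4 13 7)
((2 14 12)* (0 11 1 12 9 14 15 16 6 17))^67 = ((0 11 1 12 2 15 16 6 17)(9 14))^67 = (0 2 17 12 6 1 16 11 15)(9 14)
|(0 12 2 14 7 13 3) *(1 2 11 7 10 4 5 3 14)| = 10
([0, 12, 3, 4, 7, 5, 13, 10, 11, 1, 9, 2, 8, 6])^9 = [0, 9, 11, 2, 3, 5, 13, 4, 12, 10, 7, 8, 1, 6]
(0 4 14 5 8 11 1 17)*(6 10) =(0 4 14 5 8 11 1 17)(6 10) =[4, 17, 2, 3, 14, 8, 10, 7, 11, 9, 6, 1, 12, 13, 5, 15, 16, 0]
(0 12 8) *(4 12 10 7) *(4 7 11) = (0 10 11 4 12 8) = [10, 1, 2, 3, 12, 5, 6, 7, 0, 9, 11, 4, 8]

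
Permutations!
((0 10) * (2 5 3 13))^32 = (13)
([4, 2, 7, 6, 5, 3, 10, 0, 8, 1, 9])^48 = [2, 10, 9, 4, 7, 0, 5, 1, 8, 6, 3]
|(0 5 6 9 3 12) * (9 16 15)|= |(0 5 6 16 15 9 3 12)|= 8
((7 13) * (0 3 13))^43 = ((0 3 13 7))^43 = (0 7 13 3)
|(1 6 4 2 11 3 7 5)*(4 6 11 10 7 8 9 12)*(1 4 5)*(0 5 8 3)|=|(0 5 4 2 10 7 1 11)(8 9 12)|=24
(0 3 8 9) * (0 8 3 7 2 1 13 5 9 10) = (0 7 2 1 13 5 9 8 10) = [7, 13, 1, 3, 4, 9, 6, 2, 10, 8, 0, 11, 12, 5]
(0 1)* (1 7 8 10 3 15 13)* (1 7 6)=(0 6 1)(3 15 13 7 8 10)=[6, 0, 2, 15, 4, 5, 1, 8, 10, 9, 3, 11, 12, 7, 14, 13]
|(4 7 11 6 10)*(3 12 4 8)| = |(3 12 4 7 11 6 10 8)| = 8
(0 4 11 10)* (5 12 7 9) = (0 4 11 10)(5 12 7 9) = [4, 1, 2, 3, 11, 12, 6, 9, 8, 5, 0, 10, 7]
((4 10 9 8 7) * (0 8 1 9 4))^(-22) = ((0 8 7)(1 9)(4 10))^(-22) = (10)(0 7 8)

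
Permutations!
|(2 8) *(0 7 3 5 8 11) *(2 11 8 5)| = |(0 7 3 2 8 11)| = 6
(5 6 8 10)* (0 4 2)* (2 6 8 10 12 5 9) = (0 4 6 10 9 2)(5 8 12) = [4, 1, 0, 3, 6, 8, 10, 7, 12, 2, 9, 11, 5]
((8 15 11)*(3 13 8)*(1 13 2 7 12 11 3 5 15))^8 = (1 8 13)(2 7 12 11 5 15 3)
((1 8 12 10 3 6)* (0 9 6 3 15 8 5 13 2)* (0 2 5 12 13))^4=(0 12 13 6 15)(1 8 9 10 5)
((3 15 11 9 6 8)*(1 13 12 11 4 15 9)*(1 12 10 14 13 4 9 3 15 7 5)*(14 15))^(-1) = ((1 4 7 5)(6 8 14 13 10 15 9)(11 12))^(-1) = (1 5 7 4)(6 9 15 10 13 14 8)(11 12)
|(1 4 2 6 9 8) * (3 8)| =|(1 4 2 6 9 3 8)| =7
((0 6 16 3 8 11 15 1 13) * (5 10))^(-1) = (0 13 1 15 11 8 3 16 6)(5 10)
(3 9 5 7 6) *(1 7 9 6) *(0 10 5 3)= [10, 7, 2, 6, 4, 9, 0, 1, 8, 3, 5]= (0 10 5 9 3 6)(1 7)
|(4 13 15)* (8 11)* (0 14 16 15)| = |(0 14 16 15 4 13)(8 11)| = 6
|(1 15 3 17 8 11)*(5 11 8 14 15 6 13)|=|(1 6 13 5 11)(3 17 14 15)|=20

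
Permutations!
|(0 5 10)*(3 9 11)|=3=|(0 5 10)(3 9 11)|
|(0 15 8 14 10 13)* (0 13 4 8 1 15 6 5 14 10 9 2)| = 6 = |(0 6 5 14 9 2)(1 15)(4 8 10)|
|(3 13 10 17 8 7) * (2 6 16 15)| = 12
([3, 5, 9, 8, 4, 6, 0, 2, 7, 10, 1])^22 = [8, 6, 10, 7, 4, 0, 3, 9, 2, 1, 5]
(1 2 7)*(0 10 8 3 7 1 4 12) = (0 10 8 3 7 4 12)(1 2) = [10, 2, 1, 7, 12, 5, 6, 4, 3, 9, 8, 11, 0]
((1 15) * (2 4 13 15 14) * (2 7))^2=((1 14 7 2 4 13 15))^2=(1 7 4 15 14 2 13)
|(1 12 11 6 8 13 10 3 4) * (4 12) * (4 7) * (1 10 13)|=9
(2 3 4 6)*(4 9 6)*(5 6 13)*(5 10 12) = (2 3 9 13 10 12 5 6) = [0, 1, 3, 9, 4, 6, 2, 7, 8, 13, 12, 11, 5, 10]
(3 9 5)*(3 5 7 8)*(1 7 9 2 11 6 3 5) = (1 7 8 5)(2 11 6 3) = [0, 7, 11, 2, 4, 1, 3, 8, 5, 9, 10, 6]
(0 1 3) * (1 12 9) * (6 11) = (0 12 9 1 3)(6 11) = [12, 3, 2, 0, 4, 5, 11, 7, 8, 1, 10, 6, 9]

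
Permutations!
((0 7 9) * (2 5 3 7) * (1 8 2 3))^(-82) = (0 7)(1 2)(3 9)(5 8)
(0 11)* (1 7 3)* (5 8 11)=[5, 7, 2, 1, 4, 8, 6, 3, 11, 9, 10, 0]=(0 5 8 11)(1 7 3)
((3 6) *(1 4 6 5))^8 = ((1 4 6 3 5))^8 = (1 3 4 5 6)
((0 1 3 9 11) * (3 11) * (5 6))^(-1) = (0 11 1)(3 9)(5 6)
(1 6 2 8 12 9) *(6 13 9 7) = (1 13 9)(2 8 12 7 6) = [0, 13, 8, 3, 4, 5, 2, 6, 12, 1, 10, 11, 7, 9]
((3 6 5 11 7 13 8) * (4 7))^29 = ((3 6 5 11 4 7 13 8))^29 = (3 7 5 8 4 6 13 11)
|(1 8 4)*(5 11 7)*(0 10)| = |(0 10)(1 8 4)(5 11 7)| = 6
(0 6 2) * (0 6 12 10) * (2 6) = (0 12 10) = [12, 1, 2, 3, 4, 5, 6, 7, 8, 9, 0, 11, 10]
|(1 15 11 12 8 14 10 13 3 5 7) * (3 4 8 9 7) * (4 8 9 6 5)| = |(1 15 11 12 6 5 3 4 9 7)(8 14 10 13)| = 20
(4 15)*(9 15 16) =[0, 1, 2, 3, 16, 5, 6, 7, 8, 15, 10, 11, 12, 13, 14, 4, 9] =(4 16 9 15)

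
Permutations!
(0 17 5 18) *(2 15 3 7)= (0 17 5 18)(2 15 3 7)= [17, 1, 15, 7, 4, 18, 6, 2, 8, 9, 10, 11, 12, 13, 14, 3, 16, 5, 0]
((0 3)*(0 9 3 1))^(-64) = ((0 1)(3 9))^(-64) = (9)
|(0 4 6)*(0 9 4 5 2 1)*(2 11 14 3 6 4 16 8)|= |(0 5 11 14 3 6 9 16 8 2 1)|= 11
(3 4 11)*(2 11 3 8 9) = [0, 1, 11, 4, 3, 5, 6, 7, 9, 2, 10, 8] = (2 11 8 9)(3 4)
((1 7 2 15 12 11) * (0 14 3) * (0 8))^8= ((0 14 3 8)(1 7 2 15 12 11))^8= (1 2 12)(7 15 11)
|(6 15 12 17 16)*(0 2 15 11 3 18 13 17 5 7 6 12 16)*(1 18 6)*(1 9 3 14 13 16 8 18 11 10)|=18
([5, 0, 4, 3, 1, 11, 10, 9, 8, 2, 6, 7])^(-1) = [1, 4, 9, 3, 2, 0, 10, 11, 8, 7, 6, 5]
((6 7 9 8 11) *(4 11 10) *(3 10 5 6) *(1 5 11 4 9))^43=((1 5 6 7)(3 10 9 8 11))^43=(1 7 6 5)(3 8 10 11 9)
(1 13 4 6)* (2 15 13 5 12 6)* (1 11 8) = (1 5 12 6 11 8)(2 15 13 4) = [0, 5, 15, 3, 2, 12, 11, 7, 1, 9, 10, 8, 6, 4, 14, 13]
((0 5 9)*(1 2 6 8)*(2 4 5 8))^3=(0 4)(1 9)(2 6)(5 8)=((0 8 1 4 5 9)(2 6))^3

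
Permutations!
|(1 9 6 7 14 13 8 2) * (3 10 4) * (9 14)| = |(1 14 13 8 2)(3 10 4)(6 7 9)| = 15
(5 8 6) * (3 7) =[0, 1, 2, 7, 4, 8, 5, 3, 6] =(3 7)(5 8 6)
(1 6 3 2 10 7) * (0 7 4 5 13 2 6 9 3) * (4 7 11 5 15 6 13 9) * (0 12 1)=[11, 4, 10, 13, 15, 9, 12, 0, 8, 3, 7, 5, 1, 2, 14, 6]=(0 11 5 9 3 13 2 10 7)(1 4 15 6 12)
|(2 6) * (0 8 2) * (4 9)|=|(0 8 2 6)(4 9)|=4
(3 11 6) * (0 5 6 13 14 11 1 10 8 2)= (0 5 6 3 1 10 8 2)(11 13 14)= [5, 10, 0, 1, 4, 6, 3, 7, 2, 9, 8, 13, 12, 14, 11]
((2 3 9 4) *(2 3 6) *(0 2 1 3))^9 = ((0 2 6 1 3 9 4))^9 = (0 6 3 4 2 1 9)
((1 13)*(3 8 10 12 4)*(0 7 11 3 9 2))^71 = (0 7 11 3 8 10 12 4 9 2)(1 13)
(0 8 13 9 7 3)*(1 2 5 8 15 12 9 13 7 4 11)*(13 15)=(0 13 15 12 9 4 11 1 2 5 8 7 3)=[13, 2, 5, 0, 11, 8, 6, 3, 7, 4, 10, 1, 9, 15, 14, 12]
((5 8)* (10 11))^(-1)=(5 8)(10 11)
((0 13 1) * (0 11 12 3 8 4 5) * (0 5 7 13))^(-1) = (1 13 7 4 8 3 12 11)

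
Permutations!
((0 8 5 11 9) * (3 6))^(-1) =(0 9 11 5 8)(3 6)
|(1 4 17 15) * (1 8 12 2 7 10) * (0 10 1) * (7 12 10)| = |(0 7 1 4 17 15 8 10)(2 12)| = 8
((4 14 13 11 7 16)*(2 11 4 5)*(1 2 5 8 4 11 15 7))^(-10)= ((1 2 15 7 16 8 4 14 13 11))^(-10)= (16)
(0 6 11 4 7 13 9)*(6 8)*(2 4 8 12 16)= (0 12 16 2 4 7 13 9)(6 11 8)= [12, 1, 4, 3, 7, 5, 11, 13, 6, 0, 10, 8, 16, 9, 14, 15, 2]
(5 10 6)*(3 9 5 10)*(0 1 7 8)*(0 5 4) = (0 1 7 8 5 3 9 4)(6 10) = [1, 7, 2, 9, 0, 3, 10, 8, 5, 4, 6]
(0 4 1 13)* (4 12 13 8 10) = (0 12 13)(1 8 10 4) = [12, 8, 2, 3, 1, 5, 6, 7, 10, 9, 4, 11, 13, 0]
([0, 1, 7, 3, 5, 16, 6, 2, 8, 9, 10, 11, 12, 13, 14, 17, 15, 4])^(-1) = [0, 1, 7, 3, 17, 4, 6, 2, 8, 9, 10, 11, 12, 13, 14, 16, 5, 15]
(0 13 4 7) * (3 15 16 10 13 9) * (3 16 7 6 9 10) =(0 10 13 4 6 9 16 3 15 7) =[10, 1, 2, 15, 6, 5, 9, 0, 8, 16, 13, 11, 12, 4, 14, 7, 3]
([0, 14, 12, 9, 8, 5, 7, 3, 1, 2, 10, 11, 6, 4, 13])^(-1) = (1 8 4 13 14)(2 9 3 7 6 12)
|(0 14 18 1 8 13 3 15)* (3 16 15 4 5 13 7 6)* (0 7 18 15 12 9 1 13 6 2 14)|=|(1 8 18 13 16 12 9)(2 14 15 7)(3 4 5 6)|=28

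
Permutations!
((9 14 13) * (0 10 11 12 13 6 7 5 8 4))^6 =((0 10 11 12 13 9 14 6 7 5 8 4))^6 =(0 14)(4 9)(5 12)(6 10)(7 11)(8 13)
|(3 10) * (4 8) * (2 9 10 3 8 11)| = 6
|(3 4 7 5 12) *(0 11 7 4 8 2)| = 8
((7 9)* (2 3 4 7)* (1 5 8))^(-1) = (1 8 5)(2 9 7 4 3)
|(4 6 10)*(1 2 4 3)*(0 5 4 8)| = 9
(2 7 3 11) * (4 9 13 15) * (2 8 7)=(3 11 8 7)(4 9 13 15)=[0, 1, 2, 11, 9, 5, 6, 3, 7, 13, 10, 8, 12, 15, 14, 4]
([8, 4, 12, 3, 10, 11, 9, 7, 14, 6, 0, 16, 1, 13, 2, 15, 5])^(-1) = [10, 12, 14, 3, 1, 16, 9, 7, 0, 6, 4, 5, 2, 13, 8, 15, 11]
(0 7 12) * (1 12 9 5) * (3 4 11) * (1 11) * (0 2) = (0 7 9 5 11 3 4 1 12 2) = [7, 12, 0, 4, 1, 11, 6, 9, 8, 5, 10, 3, 2]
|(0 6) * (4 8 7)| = 6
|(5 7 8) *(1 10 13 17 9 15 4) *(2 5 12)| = 35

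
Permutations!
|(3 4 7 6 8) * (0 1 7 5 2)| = |(0 1 7 6 8 3 4 5 2)| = 9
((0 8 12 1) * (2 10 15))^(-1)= ((0 8 12 1)(2 10 15))^(-1)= (0 1 12 8)(2 15 10)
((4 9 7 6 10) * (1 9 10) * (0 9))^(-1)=(0 1 6 7 9)(4 10)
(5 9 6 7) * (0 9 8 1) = (0 9 6 7 5 8 1) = [9, 0, 2, 3, 4, 8, 7, 5, 1, 6]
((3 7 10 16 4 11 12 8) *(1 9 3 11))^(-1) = (1 4 16 10 7 3 9)(8 12 11)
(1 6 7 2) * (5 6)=(1 5 6 7 2)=[0, 5, 1, 3, 4, 6, 7, 2]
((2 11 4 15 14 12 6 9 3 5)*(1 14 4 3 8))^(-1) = (1 8 9 6 12 14)(2 5 3 11)(4 15)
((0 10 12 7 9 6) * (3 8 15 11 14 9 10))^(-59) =(0 14 8 6 11 3 9 15)(7 10 12)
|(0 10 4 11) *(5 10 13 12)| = 7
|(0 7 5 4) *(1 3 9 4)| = 7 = |(0 7 5 1 3 9 4)|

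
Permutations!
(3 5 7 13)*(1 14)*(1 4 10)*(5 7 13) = [0, 14, 2, 7, 10, 13, 6, 5, 8, 9, 1, 11, 12, 3, 4] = (1 14 4 10)(3 7 5 13)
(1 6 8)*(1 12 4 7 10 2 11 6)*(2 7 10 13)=(2 11 6 8 12 4 10 7 13)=[0, 1, 11, 3, 10, 5, 8, 13, 12, 9, 7, 6, 4, 2]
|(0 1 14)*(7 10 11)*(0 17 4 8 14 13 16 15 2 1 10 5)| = |(0 10 11 7 5)(1 13 16 15 2)(4 8 14 17)| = 20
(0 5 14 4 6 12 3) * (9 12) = (0 5 14 4 6 9 12 3) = [5, 1, 2, 0, 6, 14, 9, 7, 8, 12, 10, 11, 3, 13, 4]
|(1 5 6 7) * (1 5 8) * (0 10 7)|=|(0 10 7 5 6)(1 8)|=10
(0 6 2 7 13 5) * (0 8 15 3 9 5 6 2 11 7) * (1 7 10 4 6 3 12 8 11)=(0 2)(1 7 13 3 9 5 11 10 4 6)(8 15 12)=[2, 7, 0, 9, 6, 11, 1, 13, 15, 5, 4, 10, 8, 3, 14, 12]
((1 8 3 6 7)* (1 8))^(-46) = (3 7)(6 8)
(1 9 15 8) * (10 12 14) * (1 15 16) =(1 9 16)(8 15)(10 12 14) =[0, 9, 2, 3, 4, 5, 6, 7, 15, 16, 12, 11, 14, 13, 10, 8, 1]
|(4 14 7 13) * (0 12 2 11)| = |(0 12 2 11)(4 14 7 13)| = 4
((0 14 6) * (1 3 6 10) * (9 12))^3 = (0 1)(3 14)(6 10)(9 12)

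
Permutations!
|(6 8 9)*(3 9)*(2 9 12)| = 6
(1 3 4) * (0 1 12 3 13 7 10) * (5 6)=(0 1 13 7 10)(3 4 12)(5 6)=[1, 13, 2, 4, 12, 6, 5, 10, 8, 9, 0, 11, 3, 7]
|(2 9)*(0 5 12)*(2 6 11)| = |(0 5 12)(2 9 6 11)| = 12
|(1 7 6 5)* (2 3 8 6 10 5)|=|(1 7 10 5)(2 3 8 6)|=4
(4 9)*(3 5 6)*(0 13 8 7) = (0 13 8 7)(3 5 6)(4 9) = [13, 1, 2, 5, 9, 6, 3, 0, 7, 4, 10, 11, 12, 8]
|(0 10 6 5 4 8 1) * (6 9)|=8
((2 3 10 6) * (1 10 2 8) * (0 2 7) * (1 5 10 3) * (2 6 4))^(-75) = ((0 6 8 5 10 4 2 1 3 7))^(-75) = (0 4)(1 8)(2 6)(3 5)(7 10)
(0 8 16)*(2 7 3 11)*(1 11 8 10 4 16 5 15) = (0 10 4 16)(1 11 2 7 3 8 5 15) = [10, 11, 7, 8, 16, 15, 6, 3, 5, 9, 4, 2, 12, 13, 14, 1, 0]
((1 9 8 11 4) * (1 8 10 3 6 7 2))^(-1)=(1 2 7 6 3 10 9)(4 11 8)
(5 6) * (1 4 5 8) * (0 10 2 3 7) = (0 10 2 3 7)(1 4 5 6 8) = [10, 4, 3, 7, 5, 6, 8, 0, 1, 9, 2]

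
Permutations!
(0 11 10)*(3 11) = (0 3 11 10) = [3, 1, 2, 11, 4, 5, 6, 7, 8, 9, 0, 10]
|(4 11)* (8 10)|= |(4 11)(8 10)|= 2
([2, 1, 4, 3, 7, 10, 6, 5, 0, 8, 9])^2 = (0 4 5 9)(2 7 10 8)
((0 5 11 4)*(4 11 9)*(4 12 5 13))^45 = (13)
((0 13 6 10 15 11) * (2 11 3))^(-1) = ((0 13 6 10 15 3 2 11))^(-1) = (0 11 2 3 15 10 6 13)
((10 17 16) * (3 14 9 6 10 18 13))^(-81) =((3 14 9 6 10 17 16 18 13))^(-81) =(18)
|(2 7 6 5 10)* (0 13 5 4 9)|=9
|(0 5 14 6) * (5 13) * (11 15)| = |(0 13 5 14 6)(11 15)| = 10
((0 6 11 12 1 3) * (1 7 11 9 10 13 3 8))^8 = (0 9 13)(3 6 10)(7 12 11) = ((0 6 9 10 13 3)(1 8)(7 11 12))^8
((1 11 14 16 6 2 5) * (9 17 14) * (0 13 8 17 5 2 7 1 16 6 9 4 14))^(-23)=(0 13 8 17)(1 11 4 14 6 7)(5 16 9)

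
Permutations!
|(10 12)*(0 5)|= 2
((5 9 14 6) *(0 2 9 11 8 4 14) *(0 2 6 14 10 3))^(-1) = (14)(0 3 10 4 8 11 5 6)(2 9)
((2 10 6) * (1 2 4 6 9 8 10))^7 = (1 2)(4 6)(8 10 9) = ((1 2)(4 6)(8 10 9))^7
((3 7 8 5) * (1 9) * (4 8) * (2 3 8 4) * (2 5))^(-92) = (9)(2 5 3 8 7) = ((1 9)(2 3 7 5 8))^(-92)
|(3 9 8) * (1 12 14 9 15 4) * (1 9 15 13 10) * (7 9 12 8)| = |(1 8 3 13 10)(4 12 14 15)(7 9)| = 20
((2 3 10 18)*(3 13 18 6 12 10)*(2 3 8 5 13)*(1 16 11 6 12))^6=((1 16 11 6)(3 8 5 13 18)(10 12))^6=(1 11)(3 8 5 13 18)(6 16)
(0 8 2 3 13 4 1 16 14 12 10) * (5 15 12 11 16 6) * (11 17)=(0 8 2 3 13 4 1 6 5 15 12 10)(11 16 14 17)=[8, 6, 3, 13, 1, 15, 5, 7, 2, 9, 0, 16, 10, 4, 17, 12, 14, 11]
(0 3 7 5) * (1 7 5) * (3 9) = (0 9 3 5)(1 7) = [9, 7, 2, 5, 4, 0, 6, 1, 8, 3]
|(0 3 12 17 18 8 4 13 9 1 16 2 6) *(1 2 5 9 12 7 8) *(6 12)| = 56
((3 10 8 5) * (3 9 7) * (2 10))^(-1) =((2 10 8 5 9 7 3))^(-1) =(2 3 7 9 5 8 10)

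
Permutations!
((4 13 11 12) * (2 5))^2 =(4 11)(12 13)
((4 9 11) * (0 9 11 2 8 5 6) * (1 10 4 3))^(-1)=(0 6 5 8 2 9)(1 3 11 4 10)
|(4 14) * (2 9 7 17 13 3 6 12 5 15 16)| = |(2 9 7 17 13 3 6 12 5 15 16)(4 14)| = 22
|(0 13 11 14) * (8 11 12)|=6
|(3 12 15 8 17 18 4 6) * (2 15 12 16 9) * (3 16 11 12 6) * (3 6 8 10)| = |(2 15 10 3 11 12 8 17 18 4 6 16 9)| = 13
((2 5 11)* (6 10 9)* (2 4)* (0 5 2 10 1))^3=((0 5 11 4 10 9 6 1))^3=(0 4 6 5 10 1 11 9)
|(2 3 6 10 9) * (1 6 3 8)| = 6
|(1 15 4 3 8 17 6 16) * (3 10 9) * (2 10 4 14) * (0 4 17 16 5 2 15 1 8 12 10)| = 12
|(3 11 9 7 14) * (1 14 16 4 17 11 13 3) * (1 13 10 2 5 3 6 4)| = |(1 14 13 6 4 17 11 9 7 16)(2 5 3 10)| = 20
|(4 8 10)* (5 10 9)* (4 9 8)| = 3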